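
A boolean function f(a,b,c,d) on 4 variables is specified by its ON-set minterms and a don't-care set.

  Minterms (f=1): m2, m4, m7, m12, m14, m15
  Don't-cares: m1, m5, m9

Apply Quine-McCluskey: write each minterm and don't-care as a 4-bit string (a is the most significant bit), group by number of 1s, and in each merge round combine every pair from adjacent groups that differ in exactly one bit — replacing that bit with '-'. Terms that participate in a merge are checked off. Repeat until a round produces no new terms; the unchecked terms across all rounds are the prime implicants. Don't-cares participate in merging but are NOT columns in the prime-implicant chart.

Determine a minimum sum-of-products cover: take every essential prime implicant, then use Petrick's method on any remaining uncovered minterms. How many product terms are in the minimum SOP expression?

Round 0: 0001✓ 0010 0100✓ 0101✓ 0111✓ 1001✓ 1100✓ 1110✓ 1111✓
Round 1: -001 -100 -111 0-01 01-1 010- 11-0 111-
PIs = {-001, -100, -111, 0-01, 0010, 01-1, 010-, 11-0, 111-}
Coverage chart:
  m2: 0010 ←essential
  m4: -100,010-
  m7: -111,01-1
  m12: -100,11-0
  m14: 11-0,111-
  m15: -111,111-
Essential: 0010
Petrick residual → -100, -111, 11-0
Min cover (4 terms): bc'd' + bcd + a'b'cd' + abd'

4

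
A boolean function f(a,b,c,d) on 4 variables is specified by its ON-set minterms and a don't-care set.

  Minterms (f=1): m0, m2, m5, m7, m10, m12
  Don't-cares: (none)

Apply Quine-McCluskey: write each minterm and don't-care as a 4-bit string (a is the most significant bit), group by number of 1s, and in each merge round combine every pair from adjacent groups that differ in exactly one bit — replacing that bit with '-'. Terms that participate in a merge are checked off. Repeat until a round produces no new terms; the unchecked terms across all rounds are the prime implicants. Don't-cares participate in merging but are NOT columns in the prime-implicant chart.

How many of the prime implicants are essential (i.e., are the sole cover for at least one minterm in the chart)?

4

Round 0: 0000✓ 0010✓ 0101✓ 0111✓ 1010✓ 1100
Round 1: -010 00-0 01-1
PIs = {-010, 00-0, 01-1, 1100}
Coverage chart:
  m0: 00-0 ←essential
  m2: -010,00-0
  m5: 01-1 ←essential
  m7: 01-1 ←essential
  m10: -010 ←essential
  m12: 1100 ←essential
Essential: -010, 00-0, 01-1, 1100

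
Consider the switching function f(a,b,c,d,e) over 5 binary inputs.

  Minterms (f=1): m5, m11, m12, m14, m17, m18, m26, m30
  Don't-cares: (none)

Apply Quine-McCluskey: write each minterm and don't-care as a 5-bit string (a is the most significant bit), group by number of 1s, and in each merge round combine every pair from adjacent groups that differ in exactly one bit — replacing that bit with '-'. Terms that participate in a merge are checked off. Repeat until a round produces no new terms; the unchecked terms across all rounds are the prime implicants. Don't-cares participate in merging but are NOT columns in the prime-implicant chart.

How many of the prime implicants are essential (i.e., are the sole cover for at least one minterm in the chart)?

5

size-2^0 implicants → 00101  01011  01100(✓)  01110(✓)  10001  10010(✓)  11010(✓)  11110(✓)
size-2^1 implicants → -1110  011-0  1-010  11-10
Unchecked terms (primes): -1110, 00101, 01011, 011-0, 1-010, 10001, 11-10
Minterm coverage:
  m5 ⊆ 00101 [E]
  m11 ⊆ 01011 [E]
  m12 ⊆ 011-0 [E]
  m14 ⊆ -1110,011-0
  m17 ⊆ 10001 [E]
  m18 ⊆ 1-010 [E]
  m26 ⊆ 1-010,11-10
  m30 ⊆ -1110,11-10
E = {00101, 01011, 011-0, 1-010, 10001}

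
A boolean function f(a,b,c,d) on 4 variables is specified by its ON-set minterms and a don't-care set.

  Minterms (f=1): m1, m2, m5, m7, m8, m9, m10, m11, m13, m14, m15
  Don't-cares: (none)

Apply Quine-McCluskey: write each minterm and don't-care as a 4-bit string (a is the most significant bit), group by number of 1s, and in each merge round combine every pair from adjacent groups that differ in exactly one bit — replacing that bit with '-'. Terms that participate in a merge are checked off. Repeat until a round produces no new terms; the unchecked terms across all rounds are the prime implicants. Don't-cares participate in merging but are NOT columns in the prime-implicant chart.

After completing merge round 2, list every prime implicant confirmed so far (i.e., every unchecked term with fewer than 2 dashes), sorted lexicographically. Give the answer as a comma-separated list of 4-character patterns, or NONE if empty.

size-2^0 implicants → 0001(✓)  0010(✓)  0101(✓)  0111(✓)  1000(✓)  1001(✓)  1010(✓)  1011(✓)  1101(✓)  1110(✓)  1111(✓)
size-2^1 implicants → -001(✓)  -010  -101(✓)  -111(✓)  0-01(✓)  01-1(✓)  1-01(✓)  1-10(✓)  1-11(✓)  10-0(✓)  10-1(✓)  100-(✓)  101-(✓)  11-1(✓)  111-(✓)
size-2^2 implicants → --01  -1-1  1--1  1-1-  10--
Unchecked terms (primes): --01, -010, -1-1, 1--1, 1-1-, 10--

-010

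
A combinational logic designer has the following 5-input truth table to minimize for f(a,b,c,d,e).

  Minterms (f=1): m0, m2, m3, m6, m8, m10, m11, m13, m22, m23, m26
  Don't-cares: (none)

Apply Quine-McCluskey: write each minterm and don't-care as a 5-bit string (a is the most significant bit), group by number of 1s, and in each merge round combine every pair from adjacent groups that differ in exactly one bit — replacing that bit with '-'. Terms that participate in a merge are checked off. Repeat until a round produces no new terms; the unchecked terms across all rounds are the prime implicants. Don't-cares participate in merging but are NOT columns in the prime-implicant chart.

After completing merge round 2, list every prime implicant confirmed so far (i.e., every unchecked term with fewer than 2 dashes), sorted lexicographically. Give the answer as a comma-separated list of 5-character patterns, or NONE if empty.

-0110, -1010, 00-10, 01101, 1011-

[col 0] 00000*, 00010*, 00011*, 00110*, 01000*, 01010*, 01011*, 01101, 10110*, 10111*, 11010*
[col 1] -0110, -1010, 0-000*, 0-010*, 0-011*, 00-10, 000-0*, 0001-*, 010-0*, 0101-*, 1011-
[col 2] 0-0-0, 0-01-
Prime implicants: -0110, -1010, 0-0-0, 0-01-, 00-10, 01101, 1011-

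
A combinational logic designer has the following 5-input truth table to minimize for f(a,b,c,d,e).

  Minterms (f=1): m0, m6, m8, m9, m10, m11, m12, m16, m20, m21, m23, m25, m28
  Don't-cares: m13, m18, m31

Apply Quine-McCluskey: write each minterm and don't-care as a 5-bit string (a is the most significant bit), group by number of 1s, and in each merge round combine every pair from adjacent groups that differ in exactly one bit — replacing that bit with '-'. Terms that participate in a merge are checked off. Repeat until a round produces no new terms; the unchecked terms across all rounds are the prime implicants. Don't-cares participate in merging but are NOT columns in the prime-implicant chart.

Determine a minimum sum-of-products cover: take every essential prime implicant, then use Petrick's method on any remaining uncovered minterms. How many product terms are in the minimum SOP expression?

size-2^0 implicants → 00000(✓)  00110  01000(✓)  01001(✓)  01010(✓)  01011(✓)  01100(✓)  01101(✓)  10000(✓)  10010(✓)  10100(✓)  10101(✓)  10111(✓)  11001(✓)  11100(✓)  11111(✓)
size-2^1 implicants → -0000  -1001  -1100  0-000  01-00(✓)  01-01(✓)  010-0(✓)  010-1(✓)  0100-(✓)  0101-(✓)  0110-(✓)  1-100  1-111  10-00  100-0  101-1  1010-
size-2^2 implicants → 01-0-  010--
Unchecked terms (primes): -0000, -1001, -1100, 0-000, 00110, 01-0-, 010--, 1-100, 1-111, 10-00, 100-0, 101-1, 1010-
Minterm coverage:
  m0 ⊆ -0000,0-000
  m6 ⊆ 00110 [E]
  m8 ⊆ 0-000,01-0-,010--
  m9 ⊆ -1001,01-0-,010--
  m10 ⊆ 010-- [E]
  m11 ⊆ 010-- [E]
  m12 ⊆ -1100,01-0-
  m16 ⊆ -0000,10-00,100-0
  m20 ⊆ 1-100,10-00,1010-
  m21 ⊆ 101-1,1010-
  m23 ⊆ 1-111,101-1
  m25 ⊆ -1001 [E]
  m28 ⊆ -1100,1-100
E = {-1001, 00110, 010--}
Petrick residual → -0000, -1100, 1-100, 101-1
Cover = b'c'd'e' + bc'd'e + bcd'e' + a'b'cde' + a'bc' + acd'e' + ab'ce  |cover|=7

7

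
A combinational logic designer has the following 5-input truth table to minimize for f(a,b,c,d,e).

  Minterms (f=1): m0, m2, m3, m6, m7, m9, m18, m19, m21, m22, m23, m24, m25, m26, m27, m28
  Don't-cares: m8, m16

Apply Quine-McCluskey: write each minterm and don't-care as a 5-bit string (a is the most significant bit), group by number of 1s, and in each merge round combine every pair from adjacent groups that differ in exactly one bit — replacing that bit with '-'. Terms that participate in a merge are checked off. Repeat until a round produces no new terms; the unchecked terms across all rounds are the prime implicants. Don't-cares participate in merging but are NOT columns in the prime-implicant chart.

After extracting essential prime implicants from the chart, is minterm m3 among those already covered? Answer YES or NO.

[col 0] 00000*, 00010*, 00011*, 00110*, 00111*, 01000*, 01001*, 10000*, 10010*, 10011*, 10101*, 10110*, 10111*, 11000*, 11001*, 11010*, 11011*, 11100*
[col 1] -0000*, -0010*, -0011*, -0110*, -0111*, -1000*, -1001*, 0-000*, 00-10*, 00-11*, 000-0*, 0001-*, 0011-*, 0100-*, 1-000*, 1-010*, 1-011*, 10-10*, 10-11*, 100-0*, 1001-*, 101-1, 1011-*, 11-00, 110-0*, 110-1*, 1100-*, 1101-*
[col 2] --000, -0-10*, -0-11*, -00-0, -001-*, -011-*, -100-, 00-1-*, 1-0-0, 1-01-, 10-1-*, 110--
[col 3] -0-1-
Prime implicants: --000, -0-1-, -00-0, -100-, 1-0-0, 1-01-, 101-1, 11-00, 110--
PI chart (minterm → PIs covering it):
  0 | --000,-00-0
  2 | -0-1-,-00-0
  3 | -0-1-  (sole → essential)
  6 | -0-1-  (sole → essential)
  7 | -0-1-  (sole → essential)
  9 | -100-  (sole → essential)
  18 | -0-1-,-00-0,1-0-0,1-01-
  19 | -0-1-,1-01-
  21 | 101-1  (sole → essential)
  22 | -0-1-  (sole → essential)
  23 | -0-1-,101-1
  24 | --000,-100-,1-0-0,11-00,110--
  25 | -100-,110--
  26 | 1-0-0,1-01-,110--
  27 | 1-01-,110--
  28 | 11-00  (sole → essential)
Essential prime implicants: -0-1-, -100-, 101-1, 11-00

YES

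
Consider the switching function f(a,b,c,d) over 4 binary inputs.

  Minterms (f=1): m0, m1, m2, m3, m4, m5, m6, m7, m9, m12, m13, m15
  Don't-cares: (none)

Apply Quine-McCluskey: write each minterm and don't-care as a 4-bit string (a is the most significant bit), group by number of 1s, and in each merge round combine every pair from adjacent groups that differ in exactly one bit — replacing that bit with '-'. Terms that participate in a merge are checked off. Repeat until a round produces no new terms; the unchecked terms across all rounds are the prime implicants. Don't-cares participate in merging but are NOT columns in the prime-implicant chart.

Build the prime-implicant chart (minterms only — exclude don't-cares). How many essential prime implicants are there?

4

Round 0: 0000✓ 0001✓ 0010✓ 0011✓ 0100✓ 0101✓ 0110✓ 0111✓ 1001✓ 1100✓ 1101✓ 1111✓
Round 1: -001✓ -100✓ -101✓ -111✓ 0-00✓ 0-01✓ 0-10✓ 0-11✓ 00-0✓ 00-1✓ 000-✓ 001-✓ 01-0✓ 01-1✓ 010-✓ 011-✓ 1-01✓ 11-1✓ 110-✓
Round 2: --01 -1-1 -10- 0--0✓ 0--1✓ 0-0-✓ 0-1-✓ 00--✓ 01--✓
Round 3: 0---
PIs = {--01, -1-1, -10-, 0---}
Coverage chart:
  m0: 0--- ←essential
  m1: --01,0---
  m2: 0--- ←essential
  m3: 0--- ←essential
  m4: -10-,0---
  m5: --01,-1-1,-10-,0---
  m6: 0--- ←essential
  m7: -1-1,0---
  m9: --01 ←essential
  m12: -10- ←essential
  m13: --01,-1-1,-10-
  m15: -1-1 ←essential
Essential: --01, -1-1, -10-, 0---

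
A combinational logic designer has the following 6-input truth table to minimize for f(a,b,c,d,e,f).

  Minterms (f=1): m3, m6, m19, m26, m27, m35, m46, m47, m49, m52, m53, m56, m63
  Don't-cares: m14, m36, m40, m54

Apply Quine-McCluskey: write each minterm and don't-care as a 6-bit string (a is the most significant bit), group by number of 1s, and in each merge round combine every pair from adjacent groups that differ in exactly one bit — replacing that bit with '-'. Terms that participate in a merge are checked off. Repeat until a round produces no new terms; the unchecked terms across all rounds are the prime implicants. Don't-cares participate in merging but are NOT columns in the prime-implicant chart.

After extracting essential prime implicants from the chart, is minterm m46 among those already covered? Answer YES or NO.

[col 0] 000011*, 000110*, 001110*, 010011*, 011010*, 011011*, 100011*, 100100*, 101000*, 101110*, 101111*, 110001*, 110100*, 110101*, 110110*, 111000*, 111111*
[col 1] -00011, -01110, 0-0011, 00-110, 01-011, 01101-, 1-0100, 1-1000, 1-1111, 10111-, 110-01, 1101-0, 11010-
Prime implicants: -00011, -01110, 0-0011, 00-110, 01-011, 01101-, 1-0100, 1-1000, 1-1111, 10111-, 110-01, 1101-0, 11010-
PI chart (minterm → PIs covering it):
  3 | -00011,0-0011
  6 | 00-110  (sole → essential)
  19 | 0-0011,01-011
  26 | 01101-  (sole → essential)
  27 | 01-011,01101-
  35 | -00011  (sole → essential)
  46 | -01110,10111-
  47 | 1-1111,10111-
  49 | 110-01  (sole → essential)
  52 | 1-0100,1101-0,11010-
  53 | 110-01,11010-
  56 | 1-1000  (sole → essential)
  63 | 1-1111  (sole → essential)
Essential prime implicants: -00011, 00-110, 01101-, 1-1000, 1-1111, 110-01

NO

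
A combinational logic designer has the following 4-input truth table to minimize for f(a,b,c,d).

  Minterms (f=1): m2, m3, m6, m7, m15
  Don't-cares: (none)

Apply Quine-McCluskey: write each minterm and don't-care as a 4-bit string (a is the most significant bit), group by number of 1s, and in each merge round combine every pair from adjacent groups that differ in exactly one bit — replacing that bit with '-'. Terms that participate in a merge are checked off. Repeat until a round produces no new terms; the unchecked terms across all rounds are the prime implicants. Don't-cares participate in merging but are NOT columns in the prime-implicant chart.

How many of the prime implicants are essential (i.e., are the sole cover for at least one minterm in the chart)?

2

Round 0: 0010✓ 0011✓ 0110✓ 0111✓ 1111✓
Round 1: -111 0-10✓ 0-11✓ 001-✓ 011-✓
Round 2: 0-1-
PIs = {-111, 0-1-}
Coverage chart:
  m2: 0-1- ←essential
  m3: 0-1- ←essential
  m6: 0-1- ←essential
  m7: -111,0-1-
  m15: -111 ←essential
Essential: -111, 0-1-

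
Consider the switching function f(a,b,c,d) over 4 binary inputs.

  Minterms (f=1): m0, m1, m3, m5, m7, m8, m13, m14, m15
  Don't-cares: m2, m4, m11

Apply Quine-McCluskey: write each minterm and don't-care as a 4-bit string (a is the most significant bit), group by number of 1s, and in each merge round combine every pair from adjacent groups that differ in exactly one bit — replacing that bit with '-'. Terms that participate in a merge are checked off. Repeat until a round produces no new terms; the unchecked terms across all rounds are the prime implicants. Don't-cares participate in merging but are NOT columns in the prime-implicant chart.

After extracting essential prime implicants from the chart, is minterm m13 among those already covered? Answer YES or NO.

size-2^0 implicants → 0000(✓)  0001(✓)  0010(✓)  0011(✓)  0100(✓)  0101(✓)  0111(✓)  1000(✓)  1011(✓)  1101(✓)  1110(✓)  1111(✓)
size-2^1 implicants → -000  -011(✓)  -101(✓)  -111(✓)  0-00(✓)  0-01(✓)  0-11(✓)  00-0(✓)  00-1(✓)  000-(✓)  001-(✓)  01-1(✓)  010-(✓)  1-11(✓)  11-1(✓)  111-
size-2^2 implicants → --11  -1-1  0--1  0-0-  00--
Unchecked terms (primes): --11, -000, -1-1, 0--1, 0-0-, 00--, 111-
Minterm coverage:
  m0 ⊆ -000,0-0-,00--
  m1 ⊆ 0--1,0-0-,00--
  m3 ⊆ --11,0--1,00--
  m5 ⊆ -1-1,0--1,0-0-
  m7 ⊆ --11,-1-1,0--1
  m8 ⊆ -000 [E]
  m13 ⊆ -1-1 [E]
  m14 ⊆ 111- [E]
  m15 ⊆ --11,-1-1,111-
E = {-000, -1-1, 111-}

YES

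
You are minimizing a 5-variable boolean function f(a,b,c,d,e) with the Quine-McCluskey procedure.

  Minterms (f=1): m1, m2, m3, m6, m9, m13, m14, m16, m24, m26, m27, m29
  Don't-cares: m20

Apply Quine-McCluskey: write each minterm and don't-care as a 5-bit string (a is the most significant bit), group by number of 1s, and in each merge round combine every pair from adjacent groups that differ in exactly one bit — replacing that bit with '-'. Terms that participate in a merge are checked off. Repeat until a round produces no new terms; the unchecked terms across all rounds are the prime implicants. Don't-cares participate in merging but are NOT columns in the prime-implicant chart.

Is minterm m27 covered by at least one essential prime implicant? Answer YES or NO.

Round 0: 00001✓ 00010✓ 00011✓ 00110✓ 01001✓ 01101✓ 01110✓ 10000✓ 10100✓ 11000✓ 11010✓ 11011✓ 11101✓
Round 1: -1101 0-001 0-110 00-10 000-1 0001- 01-01 1-000 10-00 110-0 1101-
PIs = {-1101, 0-001, 0-110, 00-10, 000-1, 0001-, 01-01, 1-000, 10-00, 110-0, 1101-}
Coverage chart:
  m1: 0-001,000-1
  m2: 00-10,0001-
  m3: 000-1,0001-
  m6: 0-110,00-10
  m9: 0-001,01-01
  m13: -1101,01-01
  m14: 0-110 ←essential
  m16: 1-000,10-00
  m24: 1-000,110-0
  m26: 110-0,1101-
  m27: 1101- ←essential
  m29: -1101 ←essential
Essential: -1101, 0-110, 1101-

YES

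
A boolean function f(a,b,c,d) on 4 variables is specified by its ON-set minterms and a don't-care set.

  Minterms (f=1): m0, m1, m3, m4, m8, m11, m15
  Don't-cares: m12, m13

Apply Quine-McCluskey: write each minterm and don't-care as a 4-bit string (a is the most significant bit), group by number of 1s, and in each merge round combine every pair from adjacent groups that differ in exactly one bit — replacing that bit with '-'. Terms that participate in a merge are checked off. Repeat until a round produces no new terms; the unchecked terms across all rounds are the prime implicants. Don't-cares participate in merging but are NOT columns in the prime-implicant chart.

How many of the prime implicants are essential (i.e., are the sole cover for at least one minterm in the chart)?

1

size-2^0 implicants → 0000(✓)  0001(✓)  0011(✓)  0100(✓)  1000(✓)  1011(✓)  1100(✓)  1101(✓)  1111(✓)
size-2^1 implicants → -000(✓)  -011  -100(✓)  0-00(✓)  00-1  000-  1-00(✓)  1-11  11-1  110-
size-2^2 implicants → --00
Unchecked terms (primes): --00, -011, 00-1, 000-, 1-11, 11-1, 110-
Minterm coverage:
  m0 ⊆ --00,000-
  m1 ⊆ 00-1,000-
  m3 ⊆ -011,00-1
  m4 ⊆ --00 [E]
  m8 ⊆ --00 [E]
  m11 ⊆ -011,1-11
  m15 ⊆ 1-11,11-1
E = {--00}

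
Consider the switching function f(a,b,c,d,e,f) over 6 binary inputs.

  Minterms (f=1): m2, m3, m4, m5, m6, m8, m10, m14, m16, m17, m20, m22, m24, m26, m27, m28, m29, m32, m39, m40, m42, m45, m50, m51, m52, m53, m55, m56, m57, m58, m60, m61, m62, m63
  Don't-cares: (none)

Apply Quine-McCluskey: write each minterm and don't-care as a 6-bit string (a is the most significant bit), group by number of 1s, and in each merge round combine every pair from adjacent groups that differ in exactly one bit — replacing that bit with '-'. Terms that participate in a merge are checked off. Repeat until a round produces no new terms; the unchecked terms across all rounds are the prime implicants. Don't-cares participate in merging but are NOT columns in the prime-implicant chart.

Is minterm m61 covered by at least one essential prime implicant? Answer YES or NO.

YES

[col 0] 000010*, 000011*, 000100*, 000101*, 000110*, 001000*, 001010*, 001110*, 010000*, 010001*, 010100*, 010110*, 011000*, 011010*, 011011*, 011100*, 011101*, 100000*, 100111*, 101000*, 101010*, 101101*, 110010*, 110011*, 110100*, 110101*, 110111*, 111000*, 111001*, 111010*, 111100*, 111101*, 111110*, 111111*
[col 1] -01000*, -01010*, -10100*, -11000*, -11010*, -11100*, -11101*, 0-0100*, 0-0110*, 0-1000*, 0-1010*, 00-010*, 00-110*, 000-10*, 00001-, 0001-0*, 00010-, 001-10*, 0010-0*, 01-000*, 01-100*, 010-00*, 01000-, 0101-0*, 011-00*, 0110-0*, 01101-, 01110-*, 1-0111, 1-1000*, 1-1010*, 1-1101, 10-000, 1010-0*, 11-010, 11-100*, 11-101*, 11-111*, 110-11, 11001-, 1101-1*, 11010-*, 111-00*, 111-01*, 111-10*, 1110-0*, 11100-*, 1111-0*, 1111-1*, 11110-*, 11111-*
[col 2] --1000*, --1010*, -010-0*, -1-100, -11-00, -110-0*, -1110-, 0-01-0, 0-10-0*, 00--10, 01--00, 1-10-0*, 11-1-1, 11-10-, 111--0, 111-0-, 1111--
[col 3] --10-0
Prime implicants: --10-0, -1-100, -11-00, -1110-, 0-01-0, 00--10, 00001-, 00010-, 01--00, 01000-, 01101-, 1-0111, 1-1101, 10-000, 11-010, 11-1-1, 11-10-, 110-11, 11001-, 111--0, 111-0-, 1111--
PI chart (minterm → PIs covering it):
  2 | 00--10,00001-
  3 | 00001-  (sole → essential)
  4 | 0-01-0,00010-
  5 | 00010-  (sole → essential)
  6 | 0-01-0,00--10
  8 | --10-0  (sole → essential)
  10 | --10-0,00--10
  14 | 00--10  (sole → essential)
  16 | 01--00,01000-
  17 | 01000-  (sole → essential)
  20 | -1-100,0-01-0,01--00
  22 | 0-01-0  (sole → essential)
  24 | --10-0,-11-00,01--00
  26 | --10-0,01101-
  27 | 01101-  (sole → essential)
  28 | -1-100,-11-00,-1110-,01--00
  29 | -1110-  (sole → essential)
  32 | 10-000  (sole → essential)
  39 | 1-0111  (sole → essential)
  40 | --10-0,10-000
  42 | --10-0  (sole → essential)
  45 | 1-1101  (sole → essential)
  50 | 11-010,11001-
  51 | 110-11,11001-
  52 | -1-100,11-10-
  53 | 11-1-1,11-10-
  55 | 1-0111,11-1-1,110-11
  56 | --10-0,-11-00,111--0,111-0-
  57 | 111-0-  (sole → essential)
  58 | --10-0,11-010,111--0
  60 | -1-100,-11-00,-1110-,11-10-,111--0,111-0-,1111--
  61 | -1110-,1-1101,11-1-1,11-10-,111-0-,1111--
  62 | 111--0,1111--
  63 | 11-1-1,1111--
Essential prime implicants: --10-0, -1110-, 0-01-0, 00--10, 00001-, 00010-, 01000-, 01101-, 1-0111, 1-1101, 10-000, 111-0-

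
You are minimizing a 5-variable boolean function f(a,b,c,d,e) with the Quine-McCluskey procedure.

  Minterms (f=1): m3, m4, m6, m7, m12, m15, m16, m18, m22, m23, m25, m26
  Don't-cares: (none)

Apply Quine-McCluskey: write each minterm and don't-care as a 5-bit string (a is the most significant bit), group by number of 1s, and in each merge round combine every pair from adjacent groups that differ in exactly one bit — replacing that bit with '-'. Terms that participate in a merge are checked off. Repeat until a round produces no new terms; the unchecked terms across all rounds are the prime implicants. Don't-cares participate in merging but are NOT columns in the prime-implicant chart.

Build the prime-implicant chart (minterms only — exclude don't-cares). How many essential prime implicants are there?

Round 0: 00011✓ 00100✓ 00110✓ 00111✓ 01100✓ 01111✓ 10000✓ 10010✓ 10110✓ 10111✓ 11001 11010✓
Round 1: -0110✓ -0111✓ 0-100 0-111 00-11 001-0 0011-✓ 1-010 10-10 100-0 1011-✓
Round 2: -011-
PIs = {-011-, 0-100, 0-111, 00-11, 001-0, 1-010, 10-10, 100-0, 11001}
Coverage chart:
  m3: 00-11 ←essential
  m4: 0-100,001-0
  m6: -011-,001-0
  m7: -011-,0-111,00-11
  m12: 0-100 ←essential
  m15: 0-111 ←essential
  m16: 100-0 ←essential
  m18: 1-010,10-10,100-0
  m22: -011-,10-10
  m23: -011- ←essential
  m25: 11001 ←essential
  m26: 1-010 ←essential
Essential: -011-, 0-100, 0-111, 00-11, 1-010, 100-0, 11001

7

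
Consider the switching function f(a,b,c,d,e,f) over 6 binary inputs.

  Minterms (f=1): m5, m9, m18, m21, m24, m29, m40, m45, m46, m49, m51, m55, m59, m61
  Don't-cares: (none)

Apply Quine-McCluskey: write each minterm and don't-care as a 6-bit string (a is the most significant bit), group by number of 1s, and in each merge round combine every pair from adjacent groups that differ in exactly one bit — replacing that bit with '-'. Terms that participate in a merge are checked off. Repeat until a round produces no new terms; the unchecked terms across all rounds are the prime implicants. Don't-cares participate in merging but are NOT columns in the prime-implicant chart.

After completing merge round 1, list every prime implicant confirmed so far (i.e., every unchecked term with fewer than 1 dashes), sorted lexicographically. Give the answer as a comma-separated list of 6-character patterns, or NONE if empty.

Round 0: 000101✓ 001001 010010 010101✓ 011000 011101✓ 101000 101101✓ 101110 110001✓ 110011✓ 110111✓ 111011✓ 111101✓
Round 1: -11101 0-0101 01-101 1-1101 11-011 110-11 1100-1
PIs = {-11101, 0-0101, 001001, 01-101, 010010, 011000, 1-1101, 101000, 101110, 11-011, 110-11, 1100-1}

001001, 010010, 011000, 101000, 101110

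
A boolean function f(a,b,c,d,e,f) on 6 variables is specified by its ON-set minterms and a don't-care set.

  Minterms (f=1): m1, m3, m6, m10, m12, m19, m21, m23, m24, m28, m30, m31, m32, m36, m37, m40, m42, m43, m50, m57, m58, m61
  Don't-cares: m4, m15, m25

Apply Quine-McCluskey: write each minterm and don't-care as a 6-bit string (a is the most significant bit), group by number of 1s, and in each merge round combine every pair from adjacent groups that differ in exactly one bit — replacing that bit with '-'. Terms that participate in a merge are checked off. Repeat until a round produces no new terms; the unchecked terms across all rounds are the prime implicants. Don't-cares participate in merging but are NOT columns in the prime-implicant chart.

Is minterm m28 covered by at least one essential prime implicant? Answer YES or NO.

[col 0] 000001*, 000011*, 000100*, 000110*, 001010*, 001100*, 001111*, 010011*, 010101*, 010111*, 011000*, 011001*, 011100*, 011110*, 011111*, 100000*, 100100*, 100101*, 101000*, 101010*, 101011*, 110010*, 111001*, 111010*, 111101*
[col 1] -00100, -01010, -11001, 0-0011, 0-1100, 0-1111, 00-100, 0000-1, 0001-0, 01-111, 010-11, 0101-1, 011-00, 01100-, 0111-0, 01111-, 1-1010, 10-000, 100-00, 10010-, 1010-0, 10101-, 11-010, 111-01
Prime implicants: -00100, -01010, -11001, 0-0011, 0-1100, 0-1111, 00-100, 0000-1, 0001-0, 01-111, 010-11, 0101-1, 011-00, 01100-, 0111-0, 01111-, 1-1010, 10-000, 100-00, 10010-, 1010-0, 10101-, 11-010, 111-01
PI chart (minterm → PIs covering it):
  1 | 0000-1  (sole → essential)
  3 | 0-0011,0000-1
  6 | 0001-0  (sole → essential)
  10 | -01010  (sole → essential)
  12 | 0-1100,00-100
  19 | 0-0011,010-11
  21 | 0101-1  (sole → essential)
  23 | 01-111,010-11,0101-1
  24 | 011-00,01100-
  28 | 0-1100,011-00,0111-0
  30 | 0111-0,01111-
  31 | 0-1111,01-111,01111-
  32 | 10-000,100-00
  36 | -00100,100-00,10010-
  37 | 10010-  (sole → essential)
  40 | 10-000,1010-0
  42 | -01010,1-1010,1010-0,10101-
  43 | 10101-  (sole → essential)
  50 | 11-010  (sole → essential)
  57 | -11001,111-01
  58 | 1-1010,11-010
  61 | 111-01  (sole → essential)
Essential prime implicants: -01010, 0000-1, 0001-0, 0101-1, 10010-, 10101-, 11-010, 111-01

NO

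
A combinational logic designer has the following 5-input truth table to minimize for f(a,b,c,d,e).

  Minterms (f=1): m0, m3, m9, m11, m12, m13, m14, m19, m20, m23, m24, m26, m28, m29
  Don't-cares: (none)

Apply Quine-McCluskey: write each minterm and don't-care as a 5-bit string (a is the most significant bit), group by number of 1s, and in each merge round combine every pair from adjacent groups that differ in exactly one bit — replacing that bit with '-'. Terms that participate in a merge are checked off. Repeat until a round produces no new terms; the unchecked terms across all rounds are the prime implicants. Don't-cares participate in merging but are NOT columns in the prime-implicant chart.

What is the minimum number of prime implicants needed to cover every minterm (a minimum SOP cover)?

8

Round 0: 00000 00011✓ 01001✓ 01011✓ 01100✓ 01101✓ 01110✓ 10011✓ 10100✓ 10111✓ 11000✓ 11010✓ 11100✓ 11101✓
Round 1: -0011 -1100✓ -1101✓ 0-011 01-01 010-1 011-0 0110-✓ 1-100 10-11 11-00 110-0 1110-✓
Round 2: -110-
PIs = {-0011, -110-, 0-011, 00000, 01-01, 010-1, 011-0, 1-100, 10-11, 11-00, 110-0}
Coverage chart:
  m0: 00000 ←essential
  m3: -0011,0-011
  m9: 01-01,010-1
  m11: 0-011,010-1
  m12: -110-,011-0
  m13: -110-,01-01
  m14: 011-0 ←essential
  m19: -0011,10-11
  m20: 1-100 ←essential
  m23: 10-11 ←essential
  m24: 11-00,110-0
  m26: 110-0 ←essential
  m28: -110-,1-100,11-00
  m29: -110- ←essential
Essential: -110-, 00000, 011-0, 1-100, 10-11, 110-0
Petrick residual → -0011, 010-1
Min cover (8 terms): b'c'de + bcd' + a'b'c'd'e' + a'bc'e + a'bce' + acd'e' + ab'de + abc'e'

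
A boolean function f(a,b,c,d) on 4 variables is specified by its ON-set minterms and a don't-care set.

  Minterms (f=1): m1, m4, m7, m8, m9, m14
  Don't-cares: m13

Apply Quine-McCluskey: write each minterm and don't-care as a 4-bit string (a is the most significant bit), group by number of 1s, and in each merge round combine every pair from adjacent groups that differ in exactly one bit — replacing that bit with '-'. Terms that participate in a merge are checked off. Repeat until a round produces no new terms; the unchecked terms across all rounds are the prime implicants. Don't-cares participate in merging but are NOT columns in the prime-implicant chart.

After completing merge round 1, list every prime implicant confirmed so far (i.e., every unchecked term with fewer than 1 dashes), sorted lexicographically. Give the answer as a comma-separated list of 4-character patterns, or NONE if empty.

size-2^0 implicants → 0001(✓)  0100  0111  1000(✓)  1001(✓)  1101(✓)  1110
size-2^1 implicants → -001  1-01  100-
Unchecked terms (primes): -001, 0100, 0111, 1-01, 100-, 1110

0100, 0111, 1110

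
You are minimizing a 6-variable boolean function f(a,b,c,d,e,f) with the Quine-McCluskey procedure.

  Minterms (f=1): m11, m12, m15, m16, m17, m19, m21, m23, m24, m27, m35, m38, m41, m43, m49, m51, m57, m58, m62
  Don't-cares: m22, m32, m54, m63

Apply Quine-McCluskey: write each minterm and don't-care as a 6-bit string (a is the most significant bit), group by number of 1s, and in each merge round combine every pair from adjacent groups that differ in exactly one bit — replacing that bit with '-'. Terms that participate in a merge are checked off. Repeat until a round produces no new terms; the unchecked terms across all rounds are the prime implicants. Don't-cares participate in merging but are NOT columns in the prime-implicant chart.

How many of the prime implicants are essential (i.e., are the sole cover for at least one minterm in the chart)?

size-2^0 implicants → 001011(✓)  001100  001111(✓)  010000(✓)  010001(✓)  010011(✓)  010101(✓)  010110(✓)  010111(✓)  011000(✓)  011011(✓)  100000  100011(✓)  100110(✓)  101001(✓)  101011(✓)  110001(✓)  110011(✓)  110110(✓)  111001(✓)  111010(✓)  111110(✓)  111111(✓)
size-2^1 implicants → -01011  -10001(✓)  -10011(✓)  -10110  0-1011  001-11  01-000  01-011  010-01(✓)  010-11(✓)  0100-1(✓)  01000-  0101-1(✓)  01011-  1-0011  1-0110  1-1001  10-011  1010-1  11-001  11-110  1100-1(✓)  111-10  11111-
size-2^2 implicants → -100-1  010--1
Unchecked terms (primes): -01011, -100-1, -10110, 0-1011, 001-11, 001100, 01-000, 01-011, 010--1, 01000-, 01011-, 1-0011, 1-0110, 1-1001, 10-011, 100000, 1010-1, 11-001, 11-110, 111-10, 11111-
Minterm coverage:
  m11 ⊆ -01011,0-1011,001-11
  m12 ⊆ 001100 [E]
  m15 ⊆ 001-11 [E]
  m16 ⊆ 01-000,01000-
  m17 ⊆ -100-1,010--1,01000-
  m19 ⊆ -100-1,01-011,010--1
  m21 ⊆ 010--1 [E]
  m23 ⊆ 010--1,01011-
  m24 ⊆ 01-000 [E]
  m27 ⊆ 0-1011,01-011
  m35 ⊆ 1-0011,10-011
  m38 ⊆ 1-0110 [E]
  m41 ⊆ 1-1001,1010-1
  m43 ⊆ -01011,10-011,1010-1
  m49 ⊆ -100-1,11-001
  m51 ⊆ -100-1,1-0011
  m57 ⊆ 1-1001,11-001
  m58 ⊆ 111-10 [E]
  m62 ⊆ 11-110,111-10,11111-
E = {001-11, 001100, 01-000, 010--1, 1-0110, 111-10}

6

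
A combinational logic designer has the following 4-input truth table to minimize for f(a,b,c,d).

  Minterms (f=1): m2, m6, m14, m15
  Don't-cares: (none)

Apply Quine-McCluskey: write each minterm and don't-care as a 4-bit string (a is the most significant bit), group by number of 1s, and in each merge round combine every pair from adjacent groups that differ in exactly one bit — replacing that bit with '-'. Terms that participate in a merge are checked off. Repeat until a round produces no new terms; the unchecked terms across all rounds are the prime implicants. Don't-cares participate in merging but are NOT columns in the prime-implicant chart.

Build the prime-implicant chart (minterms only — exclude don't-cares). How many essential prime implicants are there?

size-2^0 implicants → 0010(✓)  0110(✓)  1110(✓)  1111(✓)
size-2^1 implicants → -110  0-10  111-
Unchecked terms (primes): -110, 0-10, 111-
Minterm coverage:
  m2 ⊆ 0-10 [E]
  m6 ⊆ -110,0-10
  m14 ⊆ -110,111-
  m15 ⊆ 111- [E]
E = {0-10, 111-}

2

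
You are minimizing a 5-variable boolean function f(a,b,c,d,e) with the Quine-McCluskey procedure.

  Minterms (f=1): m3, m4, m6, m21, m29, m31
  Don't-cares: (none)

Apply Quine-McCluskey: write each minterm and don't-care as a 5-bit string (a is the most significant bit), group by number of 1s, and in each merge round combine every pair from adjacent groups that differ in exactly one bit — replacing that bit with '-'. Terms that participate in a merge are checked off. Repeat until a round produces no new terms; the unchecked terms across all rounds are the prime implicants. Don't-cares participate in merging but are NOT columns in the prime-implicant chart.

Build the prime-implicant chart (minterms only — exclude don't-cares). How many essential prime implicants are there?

size-2^0 implicants → 00011  00100(✓)  00110(✓)  10101(✓)  11101(✓)  11111(✓)
size-2^1 implicants → 001-0  1-101  111-1
Unchecked terms (primes): 00011, 001-0, 1-101, 111-1
Minterm coverage:
  m3 ⊆ 00011 [E]
  m4 ⊆ 001-0 [E]
  m6 ⊆ 001-0 [E]
  m21 ⊆ 1-101 [E]
  m29 ⊆ 1-101,111-1
  m31 ⊆ 111-1 [E]
E = {00011, 001-0, 1-101, 111-1}

4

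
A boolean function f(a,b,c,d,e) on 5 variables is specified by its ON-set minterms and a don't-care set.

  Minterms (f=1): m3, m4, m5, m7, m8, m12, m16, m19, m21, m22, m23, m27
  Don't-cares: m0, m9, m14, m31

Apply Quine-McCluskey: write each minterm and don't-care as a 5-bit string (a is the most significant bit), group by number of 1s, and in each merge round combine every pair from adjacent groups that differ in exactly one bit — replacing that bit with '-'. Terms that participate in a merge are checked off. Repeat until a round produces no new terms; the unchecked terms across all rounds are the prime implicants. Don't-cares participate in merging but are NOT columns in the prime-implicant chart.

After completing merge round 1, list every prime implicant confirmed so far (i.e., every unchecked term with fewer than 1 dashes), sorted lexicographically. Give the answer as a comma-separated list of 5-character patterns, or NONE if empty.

NONE

size-2^0 implicants → 00000(✓)  00011(✓)  00100(✓)  00101(✓)  00111(✓)  01000(✓)  01001(✓)  01100(✓)  01110(✓)  10000(✓)  10011(✓)  10101(✓)  10110(✓)  10111(✓)  11011(✓)  11111(✓)
size-2^1 implicants → -0000  -0011(✓)  -0101(✓)  -0111(✓)  0-000(✓)  0-100(✓)  00-00(✓)  00-11(✓)  001-1(✓)  0010-  01-00(✓)  0100-  011-0  1-011(✓)  1-111(✓)  10-11(✓)  101-1(✓)  1011-  11-11(✓)
size-2^2 implicants → -0-11  -01-1  0--00  1--11
Unchecked terms (primes): -0-11, -0000, -01-1, 0--00, 0010-, 0100-, 011-0, 1--11, 1011-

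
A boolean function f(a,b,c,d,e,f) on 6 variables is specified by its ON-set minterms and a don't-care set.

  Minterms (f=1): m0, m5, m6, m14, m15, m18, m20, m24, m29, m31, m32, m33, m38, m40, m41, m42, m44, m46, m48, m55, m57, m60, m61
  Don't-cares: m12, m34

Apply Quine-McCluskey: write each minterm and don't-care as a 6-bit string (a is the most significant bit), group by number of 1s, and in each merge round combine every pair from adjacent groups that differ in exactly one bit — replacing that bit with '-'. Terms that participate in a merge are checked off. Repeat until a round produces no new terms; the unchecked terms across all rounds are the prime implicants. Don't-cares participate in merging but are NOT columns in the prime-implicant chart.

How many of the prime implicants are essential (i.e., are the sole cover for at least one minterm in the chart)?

size-2^0 implicants → 000000(✓)  000101  000110(✓)  001100(✓)  001110(✓)  001111(✓)  010010  010100  011000  011101(✓)  011111(✓)  100000(✓)  100001(✓)  100010(✓)  100110(✓)  101000(✓)  101001(✓)  101010(✓)  101100(✓)  101110(✓)  110000(✓)  110111  111001(✓)  111100(✓)  111101(✓)
size-2^1 implicants → -00000  -00110(✓)  -01100(✓)  -01110(✓)  -11101  0-1111  00-110(✓)  0011-0(✓)  00111-  0111-1  1-0000  1-1001  1-1100  10-000(✓)  10-001(✓)  10-010(✓)  10-110(✓)  100-10(✓)  1000-0(✓)  10000-(✓)  101-00(✓)  101-10(✓)  1010-0(✓)  10100-(✓)  1011-0(✓)  111-01  11110-
size-2^2 implicants → -0-110  -011-0  10--10  10-0-0  10-00-  101--0
Unchecked terms (primes): -0-110, -00000, -011-0, -11101, 0-1111, 000101, 00111-, 010010, 010100, 011000, 0111-1, 1-0000, 1-1001, 1-1100, 10--10, 10-0-0, 10-00-, 101--0, 110111, 111-01, 11110-
Minterm coverage:
  m0 ⊆ -00000 [E]
  m5 ⊆ 000101 [E]
  m6 ⊆ -0-110 [E]
  m14 ⊆ -0-110,-011-0,00111-
  m15 ⊆ 0-1111,00111-
  m18 ⊆ 010010 [E]
  m20 ⊆ 010100 [E]
  m24 ⊆ 011000 [E]
  m29 ⊆ -11101,0111-1
  m31 ⊆ 0-1111,0111-1
  m32 ⊆ -00000,1-0000,10-0-0,10-00-
  m33 ⊆ 10-00- [E]
  m38 ⊆ -0-110,10--10
  m40 ⊆ 10-0-0,10-00-,101--0
  m41 ⊆ 1-1001,10-00-
  m42 ⊆ 10--10,10-0-0,101--0
  m44 ⊆ -011-0,1-1100,101--0
  m46 ⊆ -0-110,-011-0,10--10,101--0
  m48 ⊆ 1-0000 [E]
  m55 ⊆ 110111 [E]
  m57 ⊆ 1-1001,111-01
  m60 ⊆ 1-1100,11110-
  m61 ⊆ -11101,111-01,11110-
E = {-0-110, -00000, 000101, 010010, 010100, 011000, 1-0000, 10-00-, 110111}

9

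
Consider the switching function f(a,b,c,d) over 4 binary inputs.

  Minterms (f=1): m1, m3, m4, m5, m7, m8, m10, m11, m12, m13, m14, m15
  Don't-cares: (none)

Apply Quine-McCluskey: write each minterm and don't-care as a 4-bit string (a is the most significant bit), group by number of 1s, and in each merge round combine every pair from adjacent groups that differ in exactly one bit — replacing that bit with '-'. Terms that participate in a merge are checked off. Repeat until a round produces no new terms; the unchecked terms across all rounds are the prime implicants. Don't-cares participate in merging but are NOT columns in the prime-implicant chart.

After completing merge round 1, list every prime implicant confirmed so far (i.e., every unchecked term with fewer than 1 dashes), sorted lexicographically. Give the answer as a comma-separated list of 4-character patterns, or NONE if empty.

Round 0: 0001✓ 0011✓ 0100✓ 0101✓ 0111✓ 1000✓ 1010✓ 1011✓ 1100✓ 1101✓ 1110✓ 1111✓
Round 1: -011✓ -100✓ -101✓ -111✓ 0-01✓ 0-11✓ 00-1✓ 01-1✓ 010-✓ 1-00✓ 1-10✓ 1-11✓ 10-0✓ 101-✓ 11-0✓ 11-1✓ 110-✓ 111-✓
Round 2: --11 -1-1 -10- 0--1 1--0 1-1- 11--
PIs = {--11, -1-1, -10-, 0--1, 1--0, 1-1-, 11--}

NONE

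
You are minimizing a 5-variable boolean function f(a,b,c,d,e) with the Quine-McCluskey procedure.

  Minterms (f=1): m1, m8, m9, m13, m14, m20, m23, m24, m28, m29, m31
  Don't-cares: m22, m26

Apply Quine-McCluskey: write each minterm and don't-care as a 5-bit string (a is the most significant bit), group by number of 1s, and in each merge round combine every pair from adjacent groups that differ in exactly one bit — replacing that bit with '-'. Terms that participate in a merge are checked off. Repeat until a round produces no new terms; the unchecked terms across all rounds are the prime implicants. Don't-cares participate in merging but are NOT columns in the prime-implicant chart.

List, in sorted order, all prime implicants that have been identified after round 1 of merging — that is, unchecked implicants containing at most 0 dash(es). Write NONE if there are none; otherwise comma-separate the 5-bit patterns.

01110

[col 0] 00001*, 01000*, 01001*, 01101*, 01110, 10100*, 10110*, 10111*, 11000*, 11010*, 11100*, 11101*, 11111*
[col 1] -1000, -1101, 0-001, 01-01, 0100-, 1-100, 1-111, 101-0, 1011-, 11-00, 110-0, 111-1, 1110-
Prime implicants: -1000, -1101, 0-001, 01-01, 0100-, 01110, 1-100, 1-111, 101-0, 1011-, 11-00, 110-0, 111-1, 1110-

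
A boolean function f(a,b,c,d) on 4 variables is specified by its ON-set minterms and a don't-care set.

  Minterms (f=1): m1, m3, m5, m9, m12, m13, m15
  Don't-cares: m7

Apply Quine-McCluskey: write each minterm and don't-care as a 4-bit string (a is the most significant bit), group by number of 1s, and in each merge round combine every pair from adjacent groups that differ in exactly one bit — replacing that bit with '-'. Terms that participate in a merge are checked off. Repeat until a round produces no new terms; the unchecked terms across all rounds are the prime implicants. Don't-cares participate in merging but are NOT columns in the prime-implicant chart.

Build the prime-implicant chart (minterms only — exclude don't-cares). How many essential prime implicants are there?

size-2^0 implicants → 0001(✓)  0011(✓)  0101(✓)  0111(✓)  1001(✓)  1100(✓)  1101(✓)  1111(✓)
size-2^1 implicants → -001(✓)  -101(✓)  -111(✓)  0-01(✓)  0-11(✓)  00-1(✓)  01-1(✓)  1-01(✓)  11-1(✓)  110-
size-2^2 implicants → --01  -1-1  0--1
Unchecked terms (primes): --01, -1-1, 0--1, 110-
Minterm coverage:
  m1 ⊆ --01,0--1
  m3 ⊆ 0--1 [E]
  m5 ⊆ --01,-1-1,0--1
  m9 ⊆ --01 [E]
  m12 ⊆ 110- [E]
  m13 ⊆ --01,-1-1,110-
  m15 ⊆ -1-1 [E]
E = {--01, -1-1, 0--1, 110-}

4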